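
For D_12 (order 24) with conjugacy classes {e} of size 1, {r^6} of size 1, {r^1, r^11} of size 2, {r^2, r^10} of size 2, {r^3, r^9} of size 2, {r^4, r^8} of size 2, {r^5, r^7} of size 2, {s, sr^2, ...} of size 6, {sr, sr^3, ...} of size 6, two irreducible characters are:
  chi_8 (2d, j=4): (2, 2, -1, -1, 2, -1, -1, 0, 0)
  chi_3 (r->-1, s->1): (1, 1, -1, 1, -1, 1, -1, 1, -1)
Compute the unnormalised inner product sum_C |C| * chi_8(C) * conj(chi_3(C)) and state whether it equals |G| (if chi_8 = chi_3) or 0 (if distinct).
Sum = 0; so <chi_8, chi_3> = 0 (distinct irreducibles are orthogonal).

Compute term by term over conjugacy classes (|C| * chi_8(C) * conj(chi_3(C))):
  1*(2)*conj(1) + 1*(2)*conj(1) + 2*(-1)*conj(-1) + 2*(-1)*conj(1) + 2*(2)*conj(-1) + 2*(-1)*conj(1) + 2*(-1)*conj(-1) + 6*(0)*conj(1) + 6*(0)*conj(-1)
  = (2) + (2) + (2) + (-2) + (-4) + (-2) + (2) + (0) + (0)
  = 0.
Dividing by |G| = 24 gives 0/24 = 0, matching the row-orthogonality relation <chi_8, chi_3> = [chi_8 = chi_3].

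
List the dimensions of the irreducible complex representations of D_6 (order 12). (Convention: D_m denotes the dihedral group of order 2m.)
Dimensions: 1, 1, 1, 1, 2, 2

Explanation: There are 6 irreducibles (= number of conjugacy classes). Their dimensions d_i satisfy sum d_i^2 = |G| = 12: 1 + 1 + 1 + 1 + 4 + 4 = 12.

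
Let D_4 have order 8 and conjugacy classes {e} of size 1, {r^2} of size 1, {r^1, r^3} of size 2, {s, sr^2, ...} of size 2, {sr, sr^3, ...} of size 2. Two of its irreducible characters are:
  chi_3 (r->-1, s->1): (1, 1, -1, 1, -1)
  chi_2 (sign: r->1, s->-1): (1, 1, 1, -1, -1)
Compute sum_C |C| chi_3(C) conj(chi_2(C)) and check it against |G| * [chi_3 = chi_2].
Sum = 0; so <chi_3, chi_2> = 0 (distinct irreducibles are orthogonal).

Solution. Compute term by term over conjugacy classes (|C| * chi_3(C) * conj(chi_2(C))):
  1*(1)*conj(1) + 1*(1)*conj(1) + 2*(-1)*conj(1) + 2*(1)*conj(-1) + 2*(-1)*conj(-1)
  = (1) + (1) + (-2) + (-2) + (2)
  = 0.
Dividing by |G| = 8 gives 0/8 = 0, matching the row-orthogonality relation <chi_3, chi_2> = [chi_3 = chi_2].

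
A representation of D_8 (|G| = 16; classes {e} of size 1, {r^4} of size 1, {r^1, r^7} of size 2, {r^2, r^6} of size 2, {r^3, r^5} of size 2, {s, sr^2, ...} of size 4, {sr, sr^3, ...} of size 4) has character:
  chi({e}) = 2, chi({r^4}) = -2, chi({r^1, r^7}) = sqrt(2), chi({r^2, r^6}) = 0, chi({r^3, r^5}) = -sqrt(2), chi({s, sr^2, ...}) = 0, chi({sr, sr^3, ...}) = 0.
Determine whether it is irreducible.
Irreducible: <chi, chi> = 1.

Explanation: <chi, chi> = (1/|G|) sum_C |C| * |chi(C)|^2 = (1/16)[1*|2|^2 + 1*|-2|^2 + 2*|sqrt(2)|^2 + 2*|0|^2 + 2*|-sqrt(2)|^2 + 4*|0|^2 + 4*|0|^2]
  = (1/16)[(4) + (4) + (4) + (0) + (4) + (0) + (0)] = 16/16 = 1.
A character is irreducible iff <chi, chi> = 1, so this representation is irreducible.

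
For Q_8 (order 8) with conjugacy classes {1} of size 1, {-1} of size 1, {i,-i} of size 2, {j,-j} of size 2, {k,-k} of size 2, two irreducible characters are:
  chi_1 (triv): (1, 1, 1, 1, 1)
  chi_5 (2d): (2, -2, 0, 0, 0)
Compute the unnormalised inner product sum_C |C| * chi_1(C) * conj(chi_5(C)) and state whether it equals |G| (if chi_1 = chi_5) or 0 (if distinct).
Sum = 0; so <chi_1, chi_5> = 0 (distinct irreducibles are orthogonal).

Argument: Compute term by term over conjugacy classes (|C| * chi_1(C) * conj(chi_5(C))):
  1*(1)*conj(2) + 1*(1)*conj(-2) + 2*(1)*conj(0) + 2*(1)*conj(0) + 2*(1)*conj(0)
  = (2) + (-2) + (0) + (0) + (0)
  = 0.
Dividing by |G| = 8 gives 0/8 = 0, matching the row-orthogonality relation <chi_1, chi_5> = [chi_1 = chi_5].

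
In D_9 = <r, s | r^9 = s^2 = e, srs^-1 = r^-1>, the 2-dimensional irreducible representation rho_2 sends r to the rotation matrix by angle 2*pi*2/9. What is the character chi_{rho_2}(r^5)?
chi_{rho_2}(r^5) = 2*cos(2*pi*2*5/9) = 2*cos(20*pi/9)

Reasoning: rho_2(r^5) is rotation by angle 2*pi*2*5/9, whose trace is 2*cos(2*pi*2*5/9) = 2*cos(20*pi/9).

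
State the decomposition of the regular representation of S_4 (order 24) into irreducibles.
Each irreducible V_i of dimension d_i appears with multiplicity d_i, i.e. rho_reg = (direct sum over all irreducibles V_i) d_i V_i. The irreducible dimensions for S_4 are 1, 1, 2, 3, 3: 2 irreducibles of dimension 1, each with multiplicity 1; 1 irreducible of dimension 2, with multiplicity 2; 2 irreducibles of dimension 3, each with multiplicity 3. Total dimension 2*1*1 + 1*2*2 + 2*3*3 = 24 = |G|.

Justification: General theorem: in the regular representation of a finite group G, each irreducible appears with multiplicity equal to its dimension. Check: dim(rho_reg) = sum d_i^2 = 1 + 1 + 4 + 9 + 9 = 24 = |G|.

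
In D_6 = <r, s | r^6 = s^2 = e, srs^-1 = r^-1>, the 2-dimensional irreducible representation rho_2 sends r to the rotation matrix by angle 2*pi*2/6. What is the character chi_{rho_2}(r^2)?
chi_{rho_2}(r^2) = 2*cos(2*pi*2*2/6) = -1

Solution. rho_2(r^2) is rotation by angle 2*pi*2*2/6, whose trace is 2*cos(2*pi*2*2/6) = -1.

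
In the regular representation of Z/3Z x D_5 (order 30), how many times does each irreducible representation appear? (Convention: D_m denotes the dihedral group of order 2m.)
Each irreducible V_i of dimension d_i appears with multiplicity d_i, i.e. rho_reg = (direct sum over all irreducibles V_i) d_i V_i. The irreducible dimensions for Z/3Z x D_5 are 1, 1, 1, 1, 1, 1, 2, 2, 2, 2, 2, 2: 6 irreducibles of dimension 1, each with multiplicity 1; 6 irreducibles of dimension 2, each with multiplicity 2. Total dimension 6*1*1 + 6*2*2 = 30 = |G|.

General theorem: in the regular representation of a finite group G, each irreducible appears with multiplicity equal to its dimension. Check: dim(rho_reg) = sum d_i^2 = 1 + 1 + 1 + 1 + 1 + 1 + 4 + 4 + 4 + 4 + 4 + 4 = 30 = |G|.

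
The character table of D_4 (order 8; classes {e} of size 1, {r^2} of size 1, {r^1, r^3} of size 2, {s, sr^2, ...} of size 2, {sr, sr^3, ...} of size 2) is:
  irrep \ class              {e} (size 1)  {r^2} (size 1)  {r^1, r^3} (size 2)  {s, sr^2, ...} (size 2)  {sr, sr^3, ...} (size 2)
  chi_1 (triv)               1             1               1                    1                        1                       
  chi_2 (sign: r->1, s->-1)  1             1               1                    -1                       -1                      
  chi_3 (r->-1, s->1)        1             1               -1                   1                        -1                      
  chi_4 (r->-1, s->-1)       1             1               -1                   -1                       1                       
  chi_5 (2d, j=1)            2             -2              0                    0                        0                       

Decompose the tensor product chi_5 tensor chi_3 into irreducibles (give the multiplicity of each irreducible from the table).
chi_5 tensor chi_3 = chi_5 (all other irreducibles have multiplicity 0).

Justification: The character of a tensor product is the pointwise product (chi_5 * chi_3)(C) = chi_5(C) * chi_3(C):
  {e}: (2)*(1), {r^2}: (-2)*(1), {r^1, r^3}: (0)*(-1), {s, sr^2, ...}: (0)*(1), {sr, sr^3, ...}: (0)*(-1)
so (chi_5 * chi_3) takes values
  {e} -> 2, {r^2} -> -2, {r^1, r^3} -> 0, {s, sr^2, ...} -> 0, {sr, sr^3, ...} -> 0.
Now take the inner product of this character with each irreducible chi from the table, <chi_5*chi_3, chi> = (1/8) sum_C |C| (chi_5*chi_3)(C) conj(chi(C)):
  <chi_5*chi_3, chi_1> = (1/8)[1*(2)*conj(1) + 1*(-2)*conj(1) + 2*(0)*conj(1) + 2*(0)*conj(1) + 2*(0)*conj(1)]
      = (1/8)[(2) + (-2) + (0) + (0) + (0)] = 0/8 = 0
  <chi_5*chi_3, chi_2> = (1/8)[1*(2)*conj(1) + 1*(-2)*conj(1) + 2*(0)*conj(1) + 2*(0)*conj(-1) + 2*(0)*conj(-1)]
      = (1/8)[(2) + (-2) + (0) + (0) + (0)] = 0/8 = 0
  <chi_5*chi_3, chi_3> = (1/8)[1*(2)*conj(1) + 1*(-2)*conj(1) + 2*(0)*conj(-1) + 2*(0)*conj(1) + 2*(0)*conj(-1)]
      = (1/8)[(2) + (-2) + (0) + (0) + (0)] = 0/8 = 0
  <chi_5*chi_3, chi_4> = (1/8)[1*(2)*conj(1) + 1*(-2)*conj(1) + 2*(0)*conj(-1) + 2*(0)*conj(-1) + 2*(0)*conj(1)]
      = (1/8)[(2) + (-2) + (0) + (0) + (0)] = 0/8 = 0
  <chi_5*chi_3, chi_5> = (1/8)[1*(2)*conj(2) + 1*(-2)*conj(-2) + 2*(0)*conj(0) + 2*(0)*conj(0) + 2*(0)*conj(0)]
      = (1/8)[(4) + (4) + (0) + (0) + (0)] = 8/8 = 1
Hence the multiplicities are chi_5: 1. Dimension check: dim(chi_5)*dim(chi_3) = 2*1 = 2 and sum (mult * dim) = 1*2 = 2.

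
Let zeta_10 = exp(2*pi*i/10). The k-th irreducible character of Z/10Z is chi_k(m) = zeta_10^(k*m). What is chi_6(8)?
chi_6(8) = zeta_10^48 = exp(-2*I*pi/5)

Details: chi_6(8) = zeta_10^(6*8) = zeta_10^48. Since zeta_10^10 = 1, this equals zeta_10^8 = exp(2*pi*i*8/10) = exp(-2*I*pi/5).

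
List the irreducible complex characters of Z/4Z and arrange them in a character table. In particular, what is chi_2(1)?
Character table of Z/4Z (irreps indexed chi_0,...,chi_3 with chi_k(m) = zeta_4^(k*m), zeta_4 = exp(2*pi*i/4)):
  irrep \ class  {0} (size 1)  {1} (size 1)  {2} (size 1)  {3} (size 1)
  chi_0          1             1             1             1           
  chi_1          1             I             -1            -I          
  chi_2          1             -1            1             -1          
  chi_3          1             -I            -1            I           

Spot check: chi_2(1) = zeta_4^(2*1) = zeta_4^2 = -1.

Argument: Z/4Z is abelian, so all 4 irreducible complex representations are 1-dimensional. They are given by chi_k(m) = zeta_4^(k*m) for k = 0,...,3. Row orthogonality: sum_m chi_k(m) conj(chi_l(m)) = 4 * [k = l].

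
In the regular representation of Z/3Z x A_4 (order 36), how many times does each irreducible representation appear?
Each irreducible V_i of dimension d_i appears with multiplicity d_i, i.e. rho_reg = (direct sum over all irreducibles V_i) d_i V_i. The irreducible dimensions for Z/3Z x A_4 are 1, 1, 1, 1, 1, 1, 1, 1, 1, 3, 3, 3: 9 irreducibles of dimension 1, each with multiplicity 1; 3 irreducibles of dimension 3, each with multiplicity 3. Total dimension 9*1*1 + 3*3*3 = 36 = |G|.

Derivation: General theorem: in the regular representation of a finite group G, each irreducible appears with multiplicity equal to its dimension. Check: dim(rho_reg) = sum d_i^2 = 1 + 1 + 1 + 1 + 1 + 1 + 1 + 1 + 1 + 9 + 9 + 9 = 36 = |G|.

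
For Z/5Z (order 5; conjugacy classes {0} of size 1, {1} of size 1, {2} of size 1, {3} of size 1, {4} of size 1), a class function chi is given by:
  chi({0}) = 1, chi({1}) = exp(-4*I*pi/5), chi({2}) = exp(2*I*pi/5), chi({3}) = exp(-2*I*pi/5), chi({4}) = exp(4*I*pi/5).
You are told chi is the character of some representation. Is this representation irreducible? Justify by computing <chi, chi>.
Irreducible: <chi, chi> = 1.

Solution. <chi, chi> = (1/|G|) sum_C |C| * |chi(C)|^2 = (1/5)[1*|1|^2 + 1*|exp(-4*I*pi/5)|^2 + 1*|exp(2*I*pi/5)|^2 + 1*|exp(-2*I*pi/5)|^2 + 1*|exp(4*I*pi/5)|^2]
  = (1/5)[(1) + (1) + (1) + (1) + (1)] = 5/5 = 1.
(Exp terms are combined using exp(i*s)*conj(exp(i*t)) = exp(i*(s-t)), and sums of them are collapsed using the identity that for every m > 1 the m distinct m-th roots of unity sum to 0, e.g. 1 + exp(2*I*pi/3) + exp(-2*I*pi/3) = 0.)
A character is irreducible iff <chi, chi> = 1, so this representation is irreducible.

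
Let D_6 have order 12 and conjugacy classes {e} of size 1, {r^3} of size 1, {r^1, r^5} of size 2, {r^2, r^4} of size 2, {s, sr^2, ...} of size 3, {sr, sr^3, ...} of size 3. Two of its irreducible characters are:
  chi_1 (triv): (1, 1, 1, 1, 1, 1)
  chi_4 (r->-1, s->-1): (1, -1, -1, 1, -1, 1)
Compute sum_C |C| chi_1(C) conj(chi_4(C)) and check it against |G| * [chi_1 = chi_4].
Sum = 0; so <chi_1, chi_4> = 0 (distinct irreducibles are orthogonal).

Reasoning: Compute term by term over conjugacy classes (|C| * chi_1(C) * conj(chi_4(C))):
  1*(1)*conj(1) + 1*(1)*conj(-1) + 2*(1)*conj(-1) + 2*(1)*conj(1) + 3*(1)*conj(-1) + 3*(1)*conj(1)
  = (1) + (-1) + (-2) + (2) + (-3) + (3)
  = 0.
Dividing by |G| = 12 gives 0/12 = 0, matching the row-orthogonality relation <chi_1, chi_4> = [chi_1 = chi_4].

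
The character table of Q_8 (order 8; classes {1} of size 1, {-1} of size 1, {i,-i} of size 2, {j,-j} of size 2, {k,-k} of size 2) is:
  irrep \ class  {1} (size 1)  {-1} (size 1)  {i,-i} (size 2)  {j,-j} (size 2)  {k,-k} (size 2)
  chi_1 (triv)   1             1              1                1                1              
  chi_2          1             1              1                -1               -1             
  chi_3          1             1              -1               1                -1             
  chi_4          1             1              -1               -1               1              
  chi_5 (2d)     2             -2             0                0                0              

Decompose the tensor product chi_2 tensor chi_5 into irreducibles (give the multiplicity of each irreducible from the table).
chi_2 tensor chi_5 = chi_5 (all other irreducibles have multiplicity 0).

Why: The character of a tensor product is the pointwise product (chi_2 * chi_5)(C) = chi_2(C) * chi_5(C):
  {1}: (1)*(2), {-1}: (1)*(-2), {i,-i}: (1)*(0), {j,-j}: (-1)*(0), {k,-k}: (-1)*(0)
so (chi_2 * chi_5) takes values
  {1} -> 2, {-1} -> -2, {i,-i} -> 0, {j,-j} -> 0, {k,-k} -> 0.
Now take the inner product of this character with each irreducible chi from the table, <chi_2*chi_5, chi> = (1/8) sum_C |C| (chi_2*chi_5)(C) conj(chi(C)):
  <chi_2*chi_5, chi_1> = (1/8)[1*(2)*conj(1) + 1*(-2)*conj(1) + 2*(0)*conj(1) + 2*(0)*conj(1) + 2*(0)*conj(1)]
      = (1/8)[(2) + (-2) + (0) + (0) + (0)] = 0/8 = 0
  <chi_2*chi_5, chi_2> = (1/8)[1*(2)*conj(1) + 1*(-2)*conj(1) + 2*(0)*conj(1) + 2*(0)*conj(-1) + 2*(0)*conj(-1)]
      = (1/8)[(2) + (-2) + (0) + (0) + (0)] = 0/8 = 0
  <chi_2*chi_5, chi_3> = (1/8)[1*(2)*conj(1) + 1*(-2)*conj(1) + 2*(0)*conj(-1) + 2*(0)*conj(1) + 2*(0)*conj(-1)]
      = (1/8)[(2) + (-2) + (0) + (0) + (0)] = 0/8 = 0
  <chi_2*chi_5, chi_4> = (1/8)[1*(2)*conj(1) + 1*(-2)*conj(1) + 2*(0)*conj(-1) + 2*(0)*conj(-1) + 2*(0)*conj(1)]
      = (1/8)[(2) + (-2) + (0) + (0) + (0)] = 0/8 = 0
  <chi_2*chi_5, chi_5> = (1/8)[1*(2)*conj(2) + 1*(-2)*conj(-2) + 2*(0)*conj(0) + 2*(0)*conj(0) + 2*(0)*conj(0)]
      = (1/8)[(4) + (4) + (0) + (0) + (0)] = 8/8 = 1
Hence the multiplicities are chi_5: 1. Dimension check: dim(chi_2)*dim(chi_5) = 1*2 = 2 and sum (mult * dim) = 1*2 = 2.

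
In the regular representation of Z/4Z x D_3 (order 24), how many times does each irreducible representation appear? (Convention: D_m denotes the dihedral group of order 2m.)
Each irreducible V_i of dimension d_i appears with multiplicity d_i, i.e. rho_reg = (direct sum over all irreducibles V_i) d_i V_i. The irreducible dimensions for Z/4Z x D_3 are 1, 1, 1, 1, 1, 1, 1, 1, 2, 2, 2, 2: 8 irreducibles of dimension 1, each with multiplicity 1; 4 irreducibles of dimension 2, each with multiplicity 2. Total dimension 8*1*1 + 4*2*2 = 24 = |G|.

Working: General theorem: in the regular representation of a finite group G, each irreducible appears with multiplicity equal to its dimension. Check: dim(rho_reg) = sum d_i^2 = 1 + 1 + 1 + 1 + 1 + 1 + 1 + 1 + 4 + 4 + 4 + 4 = 24 = |G|.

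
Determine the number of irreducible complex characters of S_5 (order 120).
7

Argument: The number of irreducible complex representations of a finite group equals its number of conjugacy classes. Conjugacy classes in S_5 correspond to cycle types, i.e. partitions of 5; there are p(5) = 7 of them, so S_5 (order 120) has exactly 7 irreducible complex representations.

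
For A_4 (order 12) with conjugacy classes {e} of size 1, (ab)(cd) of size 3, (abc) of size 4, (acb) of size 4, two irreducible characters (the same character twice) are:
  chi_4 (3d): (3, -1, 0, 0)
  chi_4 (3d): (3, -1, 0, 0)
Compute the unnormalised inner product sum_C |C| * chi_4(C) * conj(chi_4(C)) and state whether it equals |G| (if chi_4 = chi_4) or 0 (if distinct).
Sum = 12 = |G| = 12; so <chi_4, chi_4> = 1 (norm-1 confirms irreducibility).

Derivation: Compute term by term over conjugacy classes (|C| * chi_4(C) * conj(chi_4(C))):
  1*(3)*conj(3) + 3*(-1)*conj(-1) + 4*(0)*conj(0) + 4*(0)*conj(0)
  = (9) + (3) + (0) + (0)
  = 12.
(Exp terms are combined using exp(i*s)*conj(exp(i*t)) = exp(i*(s-t)), and sums of them are collapsed using the identity that for every m > 1 the m distinct m-th roots of unity sum to 0, e.g. 1 + exp(2*I*pi/3) + exp(-2*I*pi/3) = 0.)
Dividing by |G| = 12 gives 12/12 = 1, matching the row-orthogonality relation <chi_4, chi_4> = [chi_4 = chi_4].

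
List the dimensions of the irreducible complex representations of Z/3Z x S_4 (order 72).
Dimensions: 1, 1, 1, 1, 1, 1, 2, 2, 2, 3, 3, 3, 3, 3, 3

Reasoning: There are 15 irreducibles (= number of conjugacy classes). Their dimensions d_i satisfy sum d_i^2 = |G| = 72: 1 + 1 + 1 + 1 + 1 + 1 + 4 + 4 + 4 + 9 + 9 + 9 + 9 + 9 + 9 = 72. (For the product with Z/3Z: each of the 3 1-dim characters of Z/3Z tensors with each irrep of S_4, giving 3 copies of each S_4-dimension.)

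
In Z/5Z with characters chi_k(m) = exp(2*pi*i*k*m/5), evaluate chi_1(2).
chi_1(2) = zeta_5^2 = exp(4*I*pi/5)

Details: chi_1(2) = zeta_5^(1*2) = zeta_5^2. Since zeta_5^5 = 1, this equals zeta_5^2 = exp(2*pi*i*2/5) = exp(4*I*pi/5).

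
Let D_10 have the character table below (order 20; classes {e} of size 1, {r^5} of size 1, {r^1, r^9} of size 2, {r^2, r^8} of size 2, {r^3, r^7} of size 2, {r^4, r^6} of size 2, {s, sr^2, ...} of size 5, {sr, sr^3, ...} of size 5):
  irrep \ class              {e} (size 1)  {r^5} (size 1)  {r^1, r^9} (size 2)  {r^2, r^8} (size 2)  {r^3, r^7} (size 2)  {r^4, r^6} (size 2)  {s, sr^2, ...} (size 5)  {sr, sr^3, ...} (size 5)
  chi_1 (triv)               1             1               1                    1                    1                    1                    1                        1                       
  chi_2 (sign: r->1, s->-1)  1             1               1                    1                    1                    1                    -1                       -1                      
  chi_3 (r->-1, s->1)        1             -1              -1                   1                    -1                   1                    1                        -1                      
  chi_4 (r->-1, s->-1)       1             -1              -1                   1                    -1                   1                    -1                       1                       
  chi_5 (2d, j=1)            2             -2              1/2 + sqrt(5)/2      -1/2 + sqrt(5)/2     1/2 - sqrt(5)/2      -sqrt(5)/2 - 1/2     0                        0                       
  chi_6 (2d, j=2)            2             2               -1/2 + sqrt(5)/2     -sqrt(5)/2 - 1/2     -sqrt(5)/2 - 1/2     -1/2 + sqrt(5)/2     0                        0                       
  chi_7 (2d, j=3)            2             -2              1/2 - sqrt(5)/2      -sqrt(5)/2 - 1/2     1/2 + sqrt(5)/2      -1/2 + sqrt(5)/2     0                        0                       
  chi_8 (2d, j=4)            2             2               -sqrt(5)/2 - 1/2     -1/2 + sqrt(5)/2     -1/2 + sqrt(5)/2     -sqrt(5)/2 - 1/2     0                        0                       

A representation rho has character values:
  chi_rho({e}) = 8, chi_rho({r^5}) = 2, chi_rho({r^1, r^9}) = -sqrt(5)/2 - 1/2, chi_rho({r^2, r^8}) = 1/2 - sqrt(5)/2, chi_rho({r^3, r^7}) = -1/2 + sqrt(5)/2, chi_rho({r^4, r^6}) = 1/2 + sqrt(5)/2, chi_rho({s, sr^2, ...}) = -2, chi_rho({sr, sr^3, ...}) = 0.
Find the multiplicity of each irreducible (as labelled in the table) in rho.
Multiplicities: chi_1: 0, chi_2: 1, chi_3: 0, chi_4: 1, chi_5: 0, chi_6: 1, chi_7: 1, chi_8: 1.

Use <chi_rho, chi> = (1/|G|) sum_C |C| * chi_rho(C) * conj(chi(C)) with |G| = 20 for each irreducible chi in the table:
  <chi_rho, chi_1> = (1/20)[1*(8)*conj(1) + 1*(2)*conj(1) + 2*(-sqrt(5)/2 - 1/2)*conj(1) + 2*(1/2 - sqrt(5)/2)*conj(1) + 2*(-1/2 + sqrt(5)/2)*conj(1) + 2*(1/2 + sqrt(5)/2)*conj(1) + 5*(-2)*conj(1) + 5*(0)*conj(1)]
      = (1/20)[(8) + (2) + (-sqrt(5) - 1) + (1 - sqrt(5)) + (-1 + sqrt(5)) + (1 + sqrt(5)) + (-10) + (0)] = 0/20 = 0
  <chi_rho, chi_2> = (1/20)[1*(8)*conj(1) + 1*(2)*conj(1) + 2*(-sqrt(5)/2 - 1/2)*conj(1) + 2*(1/2 - sqrt(5)/2)*conj(1) + 2*(-1/2 + sqrt(5)/2)*conj(1) + 2*(1/2 + sqrt(5)/2)*conj(1) + 5*(-2)*conj(-1) + 5*(0)*conj(-1)]
      = (1/20)[(8) + (2) + (-sqrt(5) - 1) + (1 - sqrt(5)) + (-1 + sqrt(5)) + (1 + sqrt(5)) + (10) + (0)] = 20/20 = 1
  <chi_rho, chi_3> = (1/20)[1*(8)*conj(1) + 1*(2)*conj(-1) + 2*(-sqrt(5)/2 - 1/2)*conj(-1) + 2*(1/2 - sqrt(5)/2)*conj(1) + 2*(-1/2 + sqrt(5)/2)*conj(-1) + 2*(1/2 + sqrt(5)/2)*conj(1) + 5*(-2)*conj(1) + 5*(0)*conj(-1)]
      = (1/20)[(8) + (-2) + (1 + sqrt(5)) + (1 - sqrt(5)) + (1 - sqrt(5)) + (1 + sqrt(5)) + (-10) + (0)] = 0/20 = 0
  <chi_rho, chi_4> = (1/20)[1*(8)*conj(1) + 1*(2)*conj(-1) + 2*(-sqrt(5)/2 - 1/2)*conj(-1) + 2*(1/2 - sqrt(5)/2)*conj(1) + 2*(-1/2 + sqrt(5)/2)*conj(-1) + 2*(1/2 + sqrt(5)/2)*conj(1) + 5*(-2)*conj(-1) + 5*(0)*conj(1)]
      = (1/20)[(8) + (-2) + (1 + sqrt(5)) + (1 - sqrt(5)) + (1 - sqrt(5)) + (1 + sqrt(5)) + (10) + (0)] = 20/20 = 1
  <chi_rho, chi_5> = (1/20)[1*(8)*conj(2) + 1*(2)*conj(-2) + 2*(-sqrt(5)/2 - 1/2)*conj(1/2 + sqrt(5)/2) + 2*(1/2 - sqrt(5)/2)*conj(-1/2 + sqrt(5)/2) + 2*(-1/2 + sqrt(5)/2)*conj(1/2 - sqrt(5)/2) + 2*(1/2 + sqrt(5)/2)*conj(-sqrt(5)/2 - 1/2) + 5*(-2)*conj(0) + 5*(0)*conj(0)]
      = (1/20)[(16) + (-4) + (-3 - sqrt(5)) + (-3 + sqrt(5)) + (-3 + sqrt(5)) + (-3 - sqrt(5)) + (0) + (0)] = 0/20 = 0
  <chi_rho, chi_6> = (1/20)[1*(8)*conj(2) + 1*(2)*conj(2) + 2*(-sqrt(5)/2 - 1/2)*conj(-1/2 + sqrt(5)/2) + 2*(1/2 - sqrt(5)/2)*conj(-sqrt(5)/2 - 1/2) + 2*(-1/2 + sqrt(5)/2)*conj(-sqrt(5)/2 - 1/2) + 2*(1/2 + sqrt(5)/2)*conj(-1/2 + sqrt(5)/2) + 5*(-2)*conj(0) + 5*(0)*conj(0)]
      = (1/20)[(16) + (4) + (-2) + (2) + (-2) + (2) + (0) + (0)] = 20/20 = 1
  <chi_rho, chi_7> = (1/20)[1*(8)*conj(2) + 1*(2)*conj(-2) + 2*(-sqrt(5)/2 - 1/2)*conj(1/2 - sqrt(5)/2) + 2*(1/2 - sqrt(5)/2)*conj(-sqrt(5)/2 - 1/2) + 2*(-1/2 + sqrt(5)/2)*conj(1/2 + sqrt(5)/2) + 2*(1/2 + sqrt(5)/2)*conj(-1/2 + sqrt(5)/2) + 5*(-2)*conj(0) + 5*(0)*conj(0)]
      = (1/20)[(16) + (-4) + (2) + (2) + (2) + (2) + (0) + (0)] = 20/20 = 1
  <chi_rho, chi_8> = (1/20)[1*(8)*conj(2) + 1*(2)*conj(2) + 2*(-sqrt(5)/2 - 1/2)*conj(-sqrt(5)/2 - 1/2) + 2*(1/2 - sqrt(5)/2)*conj(-1/2 + sqrt(5)/2) + 2*(-1/2 + sqrt(5)/2)*conj(-1/2 + sqrt(5)/2) + 2*(1/2 + sqrt(5)/2)*conj(-sqrt(5)/2 - 1/2) + 5*(-2)*conj(0) + 5*(0)*conj(0)]
      = (1/20)[(16) + (4) + (sqrt(5) + 3) + (-3 + sqrt(5)) + (3 - sqrt(5)) + (-3 - sqrt(5)) + (0) + (0)] = 20/20 = 1
Dimension check: dim(rho) = sum (mult * dim) = 0*1 + 1*1 + 0*1 + 1*1 + 0*2 + 1*2 + 1*2 + 1*2 = 8 = chi_rho(e) = 8.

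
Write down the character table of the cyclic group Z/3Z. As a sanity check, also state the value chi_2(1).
Character table of Z/3Z (irreps indexed chi_0,...,chi_2 with chi_k(m) = zeta_3^(k*m), zeta_3 = exp(2*pi*i/3)):
  irrep \ class  {0} (size 1)  {1} (size 1)    {2} (size 1)  
  chi_0          1             1               1             
  chi_1          1             exp(2*I*pi/3)   exp(-2*I*pi/3)
  chi_2          1             exp(-2*I*pi/3)  exp(2*I*pi/3) 

Spot check: chi_2(1) = zeta_3^(2*1) = zeta_3^2 = exp(-2*I*pi/3).

Solution. Z/3Z is abelian, so all 3 irreducible complex representations are 1-dimensional. They are given by chi_k(m) = zeta_3^(k*m) for k = 0,...,2. Row orthogonality: sum_m chi_k(m) conj(chi_l(m)) = 3 * [k = l].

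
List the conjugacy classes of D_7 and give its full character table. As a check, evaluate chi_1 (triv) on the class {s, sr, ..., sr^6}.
Conjugacy classes: {e} of size 1, {r^1, r^6} of size 2, {r^2, r^5} of size 2, {r^3, r^4} of size 2, {s, sr, ..., sr^6} of size 7.
Character table:
  irrep \ class              {e} (size 1)  {r^1, r^6} (size 2)  {r^2, r^5} (size 2)  {r^3, r^4} (size 2)  {s, sr, ..., sr^6} (size 7)
  chi_1 (triv)               1             1                    1                    1                    1                          
  chi_2 (sign: r->1, s->-1)  1             1                    1                    1                    -1                         
  chi_3 (2d, j=1)            2             2*cos(2*pi/7)        -2*cos(3*pi/7)       -2*cos(pi/7)         0                          
  chi_4 (2d, j=2)            2             -2*cos(3*pi/7)       -2*cos(pi/7)         2*cos(2*pi/7)        0                          
  chi_5 (2d, j=3)            2             -2*cos(pi/7)         2*cos(2*pi/7)        -2*cos(3*pi/7)       0                          

Spot check: chi_1 (triv) on {s, sr, ..., sr^6} = 1.

Justification: D_7 has order 2*7 = 14 with 5 conjugacy classes, hence 5 irreducibles. Sum of squared dims 1 + 1 + 4 + 4 + 4 = 14 = |G|. Linear characters come from the abelianisation; the 2-dimensional irreps have character r^k -> 2*cos(2*pi*j*k/7), reflections -> 0.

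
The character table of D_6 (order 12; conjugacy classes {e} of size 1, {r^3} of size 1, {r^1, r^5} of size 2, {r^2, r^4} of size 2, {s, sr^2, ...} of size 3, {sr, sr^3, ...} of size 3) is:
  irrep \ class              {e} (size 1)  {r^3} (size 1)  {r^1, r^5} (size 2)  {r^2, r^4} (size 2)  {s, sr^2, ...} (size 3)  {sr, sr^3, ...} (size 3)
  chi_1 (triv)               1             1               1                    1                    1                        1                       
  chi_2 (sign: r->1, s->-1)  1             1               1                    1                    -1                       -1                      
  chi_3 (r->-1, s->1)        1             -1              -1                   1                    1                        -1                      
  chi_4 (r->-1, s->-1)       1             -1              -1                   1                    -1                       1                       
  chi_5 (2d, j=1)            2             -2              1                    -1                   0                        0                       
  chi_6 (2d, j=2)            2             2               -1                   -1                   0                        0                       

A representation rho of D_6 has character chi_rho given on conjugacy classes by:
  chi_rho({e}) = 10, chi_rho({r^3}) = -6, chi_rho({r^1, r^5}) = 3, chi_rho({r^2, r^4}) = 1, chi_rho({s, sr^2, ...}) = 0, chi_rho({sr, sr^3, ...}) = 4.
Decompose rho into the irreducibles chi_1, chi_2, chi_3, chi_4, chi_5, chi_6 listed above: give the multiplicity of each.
Multiplicities: chi_1: 2, chi_2: 0, chi_3: 0, chi_4: 2, chi_5: 3, chi_6: 0.

Solution. Use <chi_rho, chi> = (1/|G|) sum_C |C| * chi_rho(C) * conj(chi(C)) with |G| = 12 for each irreducible chi in the table:
  <chi_rho, chi_1> = (1/12)[1*(10)*conj(1) + 1*(-6)*conj(1) + 2*(3)*conj(1) + 2*(1)*conj(1) + 3*(0)*conj(1) + 3*(4)*conj(1)]
      = (1/12)[(10) + (-6) + (6) + (2) + (0) + (12)] = 24/12 = 2
  <chi_rho, chi_2> = (1/12)[1*(10)*conj(1) + 1*(-6)*conj(1) + 2*(3)*conj(1) + 2*(1)*conj(1) + 3*(0)*conj(-1) + 3*(4)*conj(-1)]
      = (1/12)[(10) + (-6) + (6) + (2) + (0) + (-12)] = 0/12 = 0
  <chi_rho, chi_3> = (1/12)[1*(10)*conj(1) + 1*(-6)*conj(-1) + 2*(3)*conj(-1) + 2*(1)*conj(1) + 3*(0)*conj(1) + 3*(4)*conj(-1)]
      = (1/12)[(10) + (6) + (-6) + (2) + (0) + (-12)] = 0/12 = 0
  <chi_rho, chi_4> = (1/12)[1*(10)*conj(1) + 1*(-6)*conj(-1) + 2*(3)*conj(-1) + 2*(1)*conj(1) + 3*(0)*conj(-1) + 3*(4)*conj(1)]
      = (1/12)[(10) + (6) + (-6) + (2) + (0) + (12)] = 24/12 = 2
  <chi_rho, chi_5> = (1/12)[1*(10)*conj(2) + 1*(-6)*conj(-2) + 2*(3)*conj(1) + 2*(1)*conj(-1) + 3*(0)*conj(0) + 3*(4)*conj(0)]
      = (1/12)[(20) + (12) + (6) + (-2) + (0) + (0)] = 36/12 = 3
  <chi_rho, chi_6> = (1/12)[1*(10)*conj(2) + 1*(-6)*conj(2) + 2*(3)*conj(-1) + 2*(1)*conj(-1) + 3*(0)*conj(0) + 3*(4)*conj(0)]
      = (1/12)[(20) + (-12) + (-6) + (-2) + (0) + (0)] = 0/12 = 0
Dimension check: dim(rho) = sum (mult * dim) = 2*1 + 0*1 + 0*1 + 2*1 + 3*2 + 0*2 = 10 = chi_rho(e) = 10.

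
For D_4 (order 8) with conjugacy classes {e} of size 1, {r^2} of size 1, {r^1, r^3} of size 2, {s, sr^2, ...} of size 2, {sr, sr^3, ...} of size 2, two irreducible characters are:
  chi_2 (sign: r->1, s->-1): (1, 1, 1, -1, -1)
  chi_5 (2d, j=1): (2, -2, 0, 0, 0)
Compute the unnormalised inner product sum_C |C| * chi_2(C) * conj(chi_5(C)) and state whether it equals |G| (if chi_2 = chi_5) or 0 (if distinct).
Sum = 0; so <chi_2, chi_5> = 0 (distinct irreducibles are orthogonal).

Working: Compute term by term over conjugacy classes (|C| * chi_2(C) * conj(chi_5(C))):
  1*(1)*conj(2) + 1*(1)*conj(-2) + 2*(1)*conj(0) + 2*(-1)*conj(0) + 2*(-1)*conj(0)
  = (2) + (-2) + (0) + (0) + (0)
  = 0.
Dividing by |G| = 8 gives 0/8 = 0, matching the row-orthogonality relation <chi_2, chi_5> = [chi_2 = chi_5].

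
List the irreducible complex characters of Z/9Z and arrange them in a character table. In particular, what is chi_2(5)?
Character table of Z/9Z (irreps indexed chi_0,...,chi_8 with chi_k(m) = zeta_9^(k*m), zeta_9 = exp(2*pi*i/9)):
  irrep \ class  {0} (size 1)  {1} (size 1)    {2} (size 1)    {3} (size 1)    {4} (size 1)    {5} (size 1)    {6} (size 1)    {7} (size 1)    {8} (size 1)  
  chi_0          1             1               1               1               1               1               1               1               1             
  chi_1          1             exp(2*I*pi/9)   exp(4*I*pi/9)   exp(2*I*pi/3)   exp(8*I*pi/9)   exp(-8*I*pi/9)  exp(-2*I*pi/3)  exp(-4*I*pi/9)  exp(-2*I*pi/9)
  chi_2          1             exp(4*I*pi/9)   exp(8*I*pi/9)   exp(-2*I*pi/3)  exp(-2*I*pi/9)  exp(2*I*pi/9)   exp(2*I*pi/3)   exp(-8*I*pi/9)  exp(-4*I*pi/9)
  chi_3          1             exp(2*I*pi/3)   exp(-2*I*pi/3)  1               exp(2*I*pi/3)   exp(-2*I*pi/3)  1               exp(2*I*pi/3)   exp(-2*I*pi/3)
  chi_4          1             exp(8*I*pi/9)   exp(-2*I*pi/9)  exp(2*I*pi/3)   exp(-4*I*pi/9)  exp(4*I*pi/9)   exp(-2*I*pi/3)  exp(2*I*pi/9)   exp(-8*I*pi/9)
  chi_5          1             exp(-8*I*pi/9)  exp(2*I*pi/9)   exp(-2*I*pi/3)  exp(4*I*pi/9)   exp(-4*I*pi/9)  exp(2*I*pi/3)   exp(-2*I*pi/9)  exp(8*I*pi/9) 
  chi_6          1             exp(-2*I*pi/3)  exp(2*I*pi/3)   1               exp(-2*I*pi/3)  exp(2*I*pi/3)   1               exp(-2*I*pi/3)  exp(2*I*pi/3) 
  chi_7          1             exp(-4*I*pi/9)  exp(-8*I*pi/9)  exp(2*I*pi/3)   exp(2*I*pi/9)   exp(-2*I*pi/9)  exp(-2*I*pi/3)  exp(8*I*pi/9)   exp(4*I*pi/9) 
  chi_8          1             exp(-2*I*pi/9)  exp(-4*I*pi/9)  exp(-2*I*pi/3)  exp(-8*I*pi/9)  exp(8*I*pi/9)   exp(2*I*pi/3)   exp(4*I*pi/9)   exp(2*I*pi/9) 

Spot check: chi_2(5) = zeta_9^(2*5) = zeta_9^10 = exp(2*I*pi/9).

Z/9Z is abelian, so all 9 irreducible complex representations are 1-dimensional. They are given by chi_k(m) = zeta_9^(k*m) for k = 0,...,8. Row orthogonality: sum_m chi_k(m) conj(chi_l(m)) = 9 * [k = l].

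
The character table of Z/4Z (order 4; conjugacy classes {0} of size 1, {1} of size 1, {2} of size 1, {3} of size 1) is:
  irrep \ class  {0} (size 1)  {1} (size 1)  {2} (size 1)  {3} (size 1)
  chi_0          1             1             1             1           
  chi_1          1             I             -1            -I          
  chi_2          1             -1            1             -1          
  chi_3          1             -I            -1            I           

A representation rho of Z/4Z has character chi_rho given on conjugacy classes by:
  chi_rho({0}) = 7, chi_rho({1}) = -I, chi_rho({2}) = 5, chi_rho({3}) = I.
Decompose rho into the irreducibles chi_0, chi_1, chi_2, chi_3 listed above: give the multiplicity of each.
Multiplicities: chi_0: 3, chi_1: 0, chi_2: 3, chi_3: 1.

Derivation: Use <chi_rho, chi> = (1/|G|) sum_C |C| * chi_rho(C) * conj(chi(C)) with |G| = 4 for each irreducible chi in the table:
  <chi_rho, chi_0> = (1/4)[1*(7)*conj(1) + 1*(-I)*conj(1) + 1*(5)*conj(1) + 1*(I)*conj(1)]
      = (1/4)[(7) + (-I) + (5) + (I)] = 12/4 = 3
  <chi_rho, chi_1> = (1/4)[1*(7)*conj(1) + 1*(-I)*conj(I) + 1*(5)*conj(-1) + 1*(I)*conj(-I)]
      = (1/4)[(7) + (-1) + (-5) + (-1)] = 0/4 = 0
  <chi_rho, chi_2> = (1/4)[1*(7)*conj(1) + 1*(-I)*conj(-1) + 1*(5)*conj(1) + 1*(I)*conj(-1)]
      = (1/4)[(7) + (I) + (5) + (-I)] = 12/4 = 3
  <chi_rho, chi_3> = (1/4)[1*(7)*conj(1) + 1*(-I)*conj(-I) + 1*(5)*conj(-1) + 1*(I)*conj(I)]
      = (1/4)[(7) + (1) + (-5) + (1)] = 4/4 = 1
(Exp terms are combined using exp(i*s)*conj(exp(i*t)) = exp(i*(s-t)), and sums of them are collapsed using the identity that for every m > 1 the m distinct m-th roots of unity sum to 0, e.g. 1 + exp(2*I*pi/3) + exp(-2*I*pi/3) = 0.)
Dimension check: dim(rho) = sum (mult * dim) = 3*1 + 0*1 + 3*1 + 1*1 = 7 = chi_rho(e) = 7.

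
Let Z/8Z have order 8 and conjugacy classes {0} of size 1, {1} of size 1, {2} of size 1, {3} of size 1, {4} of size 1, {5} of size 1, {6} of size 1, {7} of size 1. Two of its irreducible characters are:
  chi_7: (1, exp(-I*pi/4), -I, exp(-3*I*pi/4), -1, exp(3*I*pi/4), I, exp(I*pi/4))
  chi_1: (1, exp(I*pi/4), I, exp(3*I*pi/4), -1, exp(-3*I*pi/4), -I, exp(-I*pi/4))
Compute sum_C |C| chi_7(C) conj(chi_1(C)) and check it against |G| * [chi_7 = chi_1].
Sum = 0; so <chi_7, chi_1> = 0 (distinct irreducibles are orthogonal).

Working: Compute term by term over conjugacy classes (|C| * chi_7(C) * conj(chi_1(C))):
  1*(1)*conj(1) + 1*(exp(-I*pi/4))*conj(exp(I*pi/4)) + 1*(-I)*conj(I) + 1*(exp(-3*I*pi/4))*conj(exp(3*I*pi/4)) + 1*(-1)*conj(-1) + 1*(exp(3*I*pi/4))*conj(exp(-3*I*pi/4)) + 1*(I)*conj(-I) + 1*(exp(I*pi/4))*conj(exp(-I*pi/4))
  = (1) + (-I) + (-1) + (I) + (1) + (-I) + (-1) + (I)
  = 0.
(Exp terms are combined using exp(i*s)*conj(exp(i*t)) = exp(i*(s-t)), and sums of them are collapsed using the identity that for every m > 1 the m distinct m-th roots of unity sum to 0, e.g. 1 + exp(2*I*pi/3) + exp(-2*I*pi/3) = 0.)
Dividing by |G| = 8 gives 0/8 = 0, matching the row-orthogonality relation <chi_7, chi_1> = [chi_7 = chi_1].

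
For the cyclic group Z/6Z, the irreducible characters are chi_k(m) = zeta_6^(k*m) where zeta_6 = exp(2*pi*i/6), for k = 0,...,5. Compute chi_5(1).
chi_5(1) = zeta_6^5 = exp(-I*pi/3)

Details: chi_5(1) = zeta_6^(5*1) = zeta_6^5. Since zeta_6^6 = 1, this equals zeta_6^5 = exp(2*pi*i*5/6) = exp(-I*pi/3).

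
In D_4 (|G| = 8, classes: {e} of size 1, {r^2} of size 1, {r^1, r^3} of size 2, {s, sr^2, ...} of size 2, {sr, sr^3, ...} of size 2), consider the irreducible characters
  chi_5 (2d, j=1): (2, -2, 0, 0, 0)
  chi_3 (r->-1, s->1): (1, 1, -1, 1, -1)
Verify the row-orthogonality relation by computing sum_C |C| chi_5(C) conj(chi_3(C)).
Sum = 0; so <chi_5, chi_3> = 0 (distinct irreducibles are orthogonal).

Why: Compute term by term over conjugacy classes (|C| * chi_5(C) * conj(chi_3(C))):
  1*(2)*conj(1) + 1*(-2)*conj(1) + 2*(0)*conj(-1) + 2*(0)*conj(1) + 2*(0)*conj(-1)
  = (2) + (-2) + (0) + (0) + (0)
  = 0.
Dividing by |G| = 8 gives 0/8 = 0, matching the row-orthogonality relation <chi_5, chi_3> = [chi_5 = chi_3].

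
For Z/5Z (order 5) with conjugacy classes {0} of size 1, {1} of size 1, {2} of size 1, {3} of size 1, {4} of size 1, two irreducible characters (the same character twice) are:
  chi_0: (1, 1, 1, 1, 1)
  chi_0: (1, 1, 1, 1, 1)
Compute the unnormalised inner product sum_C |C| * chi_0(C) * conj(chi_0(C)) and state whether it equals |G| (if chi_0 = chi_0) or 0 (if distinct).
Sum = 5 = |G| = 5; so <chi_0, chi_0> = 1 (norm-1 confirms irreducibility).

Solution. Compute term by term over conjugacy classes (|C| * chi_0(C) * conj(chi_0(C))):
  1*(1)*conj(1) + 1*(1)*conj(1) + 1*(1)*conj(1) + 1*(1)*conj(1) + 1*(1)*conj(1)
  = (1) + (1) + (1) + (1) + (1)
  = 5.
(Exp terms are combined using exp(i*s)*conj(exp(i*t)) = exp(i*(s-t)), and sums of them are collapsed using the identity that for every m > 1 the m distinct m-th roots of unity sum to 0, e.g. 1 + exp(2*I*pi/3) + exp(-2*I*pi/3) = 0.)
Dividing by |G| = 5 gives 5/5 = 1, matching the row-orthogonality relation <chi_0, chi_0> = [chi_0 = chi_0].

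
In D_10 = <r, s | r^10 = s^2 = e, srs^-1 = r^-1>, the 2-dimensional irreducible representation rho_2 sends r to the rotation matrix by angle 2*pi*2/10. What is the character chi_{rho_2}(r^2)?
chi_{rho_2}(r^2) = 2*cos(2*pi*2*2/10) = -sqrt(5)/2 - 1/2

Argument: rho_2(r^2) is rotation by angle 2*pi*2*2/10, whose trace is 2*cos(2*pi*2*2/10) = -sqrt(5)/2 - 1/2.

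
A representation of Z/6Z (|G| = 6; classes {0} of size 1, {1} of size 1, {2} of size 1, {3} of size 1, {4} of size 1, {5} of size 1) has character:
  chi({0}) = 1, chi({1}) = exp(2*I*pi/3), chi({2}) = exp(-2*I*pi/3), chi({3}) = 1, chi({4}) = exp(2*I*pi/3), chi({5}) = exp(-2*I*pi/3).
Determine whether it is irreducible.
Irreducible: <chi, chi> = 1.

Reasoning: <chi, chi> = (1/|G|) sum_C |C| * |chi(C)|^2 = (1/6)[1*|1|^2 + 1*|exp(2*I*pi/3)|^2 + 1*|exp(-2*I*pi/3)|^2 + 1*|1|^2 + 1*|exp(2*I*pi/3)|^2 + 1*|exp(-2*I*pi/3)|^2]
  = (1/6)[(1) + (1) + (1) + (1) + (1) + (1)] = 6/6 = 1.
(Exp terms are combined using exp(i*s)*conj(exp(i*t)) = exp(i*(s-t)), and sums of them are collapsed using the identity that for every m > 1 the m distinct m-th roots of unity sum to 0, e.g. 1 + exp(2*I*pi/3) + exp(-2*I*pi/3) = 0.)
A character is irreducible iff <chi, chi> = 1, so this representation is irreducible.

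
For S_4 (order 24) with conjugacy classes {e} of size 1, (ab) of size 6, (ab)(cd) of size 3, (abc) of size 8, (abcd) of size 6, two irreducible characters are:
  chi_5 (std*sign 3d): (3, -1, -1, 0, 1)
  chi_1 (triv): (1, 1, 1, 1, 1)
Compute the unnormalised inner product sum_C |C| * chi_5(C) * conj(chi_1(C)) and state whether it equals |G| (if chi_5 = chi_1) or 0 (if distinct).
Sum = 0; so <chi_5, chi_1> = 0 (distinct irreducibles are orthogonal).

Compute term by term over conjugacy classes (|C| * chi_5(C) * conj(chi_1(C))):
  1*(3)*conj(1) + 6*(-1)*conj(1) + 3*(-1)*conj(1) + 8*(0)*conj(1) + 6*(1)*conj(1)
  = (3) + (-6) + (-3) + (0) + (6)
  = 0.
Dividing by |G| = 24 gives 0/24 = 0, matching the row-orthogonality relation <chi_5, chi_1> = [chi_5 = chi_1].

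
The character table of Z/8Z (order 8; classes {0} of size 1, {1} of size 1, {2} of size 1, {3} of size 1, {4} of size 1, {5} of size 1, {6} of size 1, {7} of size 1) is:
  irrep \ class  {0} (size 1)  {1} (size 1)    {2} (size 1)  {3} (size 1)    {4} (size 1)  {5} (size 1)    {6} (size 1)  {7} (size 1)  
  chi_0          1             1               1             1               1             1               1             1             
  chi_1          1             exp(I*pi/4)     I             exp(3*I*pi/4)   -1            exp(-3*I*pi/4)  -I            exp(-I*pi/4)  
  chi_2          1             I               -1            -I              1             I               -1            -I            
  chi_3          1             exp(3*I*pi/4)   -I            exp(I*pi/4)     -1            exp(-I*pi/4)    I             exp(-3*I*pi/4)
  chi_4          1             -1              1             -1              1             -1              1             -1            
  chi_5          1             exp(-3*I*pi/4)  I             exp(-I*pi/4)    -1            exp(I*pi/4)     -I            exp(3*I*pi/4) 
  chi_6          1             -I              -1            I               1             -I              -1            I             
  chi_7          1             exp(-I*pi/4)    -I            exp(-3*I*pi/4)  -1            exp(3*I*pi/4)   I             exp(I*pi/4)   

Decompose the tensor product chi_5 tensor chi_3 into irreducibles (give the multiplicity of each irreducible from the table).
chi_5 tensor chi_3 = chi_0 (all other irreducibles have multiplicity 0).

Derivation: The character of a tensor product is the pointwise product (chi_5 * chi_3)(C) = chi_5(C) * chi_3(C):
  {0}: (1)*(1), {1}: (exp(-3*I*pi/4))*(exp(3*I*pi/4)), {2}: (I)*(-I), {3}: (exp(-I*pi/4))*(exp(I*pi/4)), {4}: (-1)*(-1), {5}: (exp(I*pi/4))*(exp(-I*pi/4)), {6}: (-I)*(I), {7}: (exp(3*I*pi/4))*(exp(-3*I*pi/4))
so (chi_5 * chi_3) takes values
  {0} -> 1, {1} -> 1, {2} -> 1, {3} -> 1, {4} -> 1, {5} -> 1, {6} -> 1, {7} -> 1.
Now take the inner product of this character with each irreducible chi from the table, <chi_5*chi_3, chi> = (1/8) sum_C |C| (chi_5*chi_3)(C) conj(chi(C)):
  <chi_5*chi_3, chi_0> = (1/8)[1*(1)*conj(1) + 1*(1)*conj(1) + 1*(1)*conj(1) + 1*(1)*conj(1) + 1*(1)*conj(1) + 1*(1)*conj(1) + 1*(1)*conj(1) + 1*(1)*conj(1)]
      = (1/8)[(1) + (1) + (1) + (1) + (1) + (1) + (1) + (1)] = 8/8 = 1
  <chi_5*chi_3, chi_1> = (1/8)[1*(1)*conj(1) + 1*(1)*conj(exp(I*pi/4)) + 1*(1)*conj(I) + 1*(1)*conj(exp(3*I*pi/4)) + 1*(1)*conj(-1) + 1*(1)*conj(exp(-3*I*pi/4)) + 1*(1)*conj(-I) + 1*(1)*conj(exp(-I*pi/4))]
      = (1/8)[(1) + (exp(-I*pi/4)) + (-I) + (exp(-3*I*pi/4)) + (-1) + (exp(3*I*pi/4)) + (I) + (exp(I*pi/4))] = 0/8 = 0
  <chi_5*chi_3, chi_2> = (1/8)[1*(1)*conj(1) + 1*(1)*conj(I) + 1*(1)*conj(-1) + 1*(1)*conj(-I) + 1*(1)*conj(1) + 1*(1)*conj(I) + 1*(1)*conj(-1) + 1*(1)*conj(-I)]
      = (1/8)[(1) + (-I) + (-1) + (I) + (1) + (-I) + (-1) + (I)] = 0/8 = 0
  <chi_5*chi_3, chi_3> = (1/8)[1*(1)*conj(1) + 1*(1)*conj(exp(3*I*pi/4)) + 1*(1)*conj(-I) + 1*(1)*conj(exp(I*pi/4)) + 1*(1)*conj(-1) + 1*(1)*conj(exp(-I*pi/4)) + 1*(1)*conj(I) + 1*(1)*conj(exp(-3*I*pi/4))]
      = (1/8)[(1) + (exp(-3*I*pi/4)) + (I) + (exp(-I*pi/4)) + (-1) + (exp(I*pi/4)) + (-I) + (exp(3*I*pi/4))] = 0/8 = 0
  <chi_5*chi_3, chi_4> = (1/8)[1*(1)*conj(1) + 1*(1)*conj(-1) + 1*(1)*conj(1) + 1*(1)*conj(-1) + 1*(1)*conj(1) + 1*(1)*conj(-1) + 1*(1)*conj(1) + 1*(1)*conj(-1)]
      = (1/8)[(1) + (-1) + (1) + (-1) + (1) + (-1) + (1) + (-1)] = 0/8 = 0
  <chi_5*chi_3, chi_5> = (1/8)[1*(1)*conj(1) + 1*(1)*conj(exp(-3*I*pi/4)) + 1*(1)*conj(I) + 1*(1)*conj(exp(-I*pi/4)) + 1*(1)*conj(-1) + 1*(1)*conj(exp(I*pi/4)) + 1*(1)*conj(-I) + 1*(1)*conj(exp(3*I*pi/4))]
      = (1/8)[(1) + (exp(3*I*pi/4)) + (-I) + (exp(I*pi/4)) + (-1) + (exp(-I*pi/4)) + (I) + (exp(-3*I*pi/4))] = 0/8 = 0
  <chi_5*chi_3, chi_6> = (1/8)[1*(1)*conj(1) + 1*(1)*conj(-I) + 1*(1)*conj(-1) + 1*(1)*conj(I) + 1*(1)*conj(1) + 1*(1)*conj(-I) + 1*(1)*conj(-1) + 1*(1)*conj(I)]
      = (1/8)[(1) + (I) + (-1) + (-I) + (1) + (I) + (-1) + (-I)] = 0/8 = 0
  <chi_5*chi_3, chi_7> = (1/8)[1*(1)*conj(1) + 1*(1)*conj(exp(-I*pi/4)) + 1*(1)*conj(-I) + 1*(1)*conj(exp(-3*I*pi/4)) + 1*(1)*conj(-1) + 1*(1)*conj(exp(3*I*pi/4)) + 1*(1)*conj(I) + 1*(1)*conj(exp(I*pi/4))]
      = (1/8)[(1) + (exp(I*pi/4)) + (I) + (exp(3*I*pi/4)) + (-1) + (exp(-3*I*pi/4)) + (-I) + (exp(-I*pi/4))] = 0/8 = 0
(Exp terms are combined using exp(i*s)*conj(exp(i*t)) = exp(i*(s-t)), and sums of them are collapsed using the identity that for every m > 1 the m distinct m-th roots of unity sum to 0, e.g. 1 + exp(2*I*pi/3) + exp(-2*I*pi/3) = 0.)
Hence the multiplicities are chi_0: 1. Dimension check: dim(chi_5)*dim(chi_3) = 1*1 = 1 and sum (mult * dim) = 1*1 = 1.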